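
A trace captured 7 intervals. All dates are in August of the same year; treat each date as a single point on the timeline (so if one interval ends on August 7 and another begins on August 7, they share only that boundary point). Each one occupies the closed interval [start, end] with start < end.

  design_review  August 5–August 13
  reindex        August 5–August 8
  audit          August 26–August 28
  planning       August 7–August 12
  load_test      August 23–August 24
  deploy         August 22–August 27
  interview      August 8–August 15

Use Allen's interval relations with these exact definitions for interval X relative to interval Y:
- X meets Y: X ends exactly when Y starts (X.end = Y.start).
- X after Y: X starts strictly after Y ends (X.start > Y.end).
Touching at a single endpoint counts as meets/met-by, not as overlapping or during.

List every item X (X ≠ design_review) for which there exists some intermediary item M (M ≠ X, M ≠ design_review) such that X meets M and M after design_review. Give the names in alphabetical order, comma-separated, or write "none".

none

Target design_review = [August 5, August 13].
Intermediaries M with M after design_review: audit, deploy, load_test.
Via audit — items with X meets audit: none.
Via deploy — items with X meets deploy: none.
Via load_test — items with X meets load_test: none.
Union: none.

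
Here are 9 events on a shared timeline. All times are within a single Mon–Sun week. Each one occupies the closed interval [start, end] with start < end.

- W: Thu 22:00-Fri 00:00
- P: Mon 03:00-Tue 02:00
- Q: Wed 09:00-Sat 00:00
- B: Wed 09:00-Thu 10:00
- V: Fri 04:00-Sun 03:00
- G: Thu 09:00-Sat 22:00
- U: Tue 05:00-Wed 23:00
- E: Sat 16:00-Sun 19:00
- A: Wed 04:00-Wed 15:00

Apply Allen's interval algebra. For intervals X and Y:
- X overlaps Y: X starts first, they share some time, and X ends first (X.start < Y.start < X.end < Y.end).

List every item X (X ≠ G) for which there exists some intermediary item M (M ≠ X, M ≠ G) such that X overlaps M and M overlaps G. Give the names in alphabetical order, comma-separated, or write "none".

Target G = [Thu 09:00, Sat 22:00].
Intermediaries M with M overlaps G: B, Q.
Via B — items with X overlaps B: A, U.
Via Q — items with X overlaps Q: A, U.
Union: A, U.

A, U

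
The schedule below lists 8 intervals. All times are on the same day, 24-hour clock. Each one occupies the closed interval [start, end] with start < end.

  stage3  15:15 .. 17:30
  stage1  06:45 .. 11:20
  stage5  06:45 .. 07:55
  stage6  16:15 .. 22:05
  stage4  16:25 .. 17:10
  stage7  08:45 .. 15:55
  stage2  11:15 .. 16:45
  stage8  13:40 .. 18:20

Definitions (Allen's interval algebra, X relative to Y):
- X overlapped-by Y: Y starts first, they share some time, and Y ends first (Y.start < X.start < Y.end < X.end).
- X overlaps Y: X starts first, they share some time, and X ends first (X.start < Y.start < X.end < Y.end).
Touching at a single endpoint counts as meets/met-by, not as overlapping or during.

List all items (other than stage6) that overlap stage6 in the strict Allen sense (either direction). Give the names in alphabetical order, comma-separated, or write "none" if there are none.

Target stage6 = [16:15, 22:05].
stage1 [06:45, 11:20] → before → no.
stage2 [11:15, 16:45] → overlaps → yes.
stage3 [15:15, 17:30] → overlaps → yes.
stage4 [16:25, 17:10] → during → no.
stage5 [06:45, 07:55] → before → no.
stage7 [08:45, 15:55] → before → no.
stage8 [13:40, 18:20] → overlaps → yes.
Result: stage2, stage3, stage8.

stage2, stage3, stage8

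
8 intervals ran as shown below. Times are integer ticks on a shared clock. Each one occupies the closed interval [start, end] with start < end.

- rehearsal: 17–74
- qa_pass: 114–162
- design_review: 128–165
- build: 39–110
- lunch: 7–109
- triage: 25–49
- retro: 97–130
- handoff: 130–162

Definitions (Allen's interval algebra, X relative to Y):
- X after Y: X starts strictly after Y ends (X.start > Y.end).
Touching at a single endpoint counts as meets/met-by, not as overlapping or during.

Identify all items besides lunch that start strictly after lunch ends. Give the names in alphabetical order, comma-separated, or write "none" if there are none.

design_review, handoff, qa_pass

Target lunch = [7, 109].
build [39, 110] → overlapped-by → no.
design_review [128, 165] → after → yes.
handoff [130, 162] → after → yes.
qa_pass [114, 162] → after → yes.
rehearsal [17, 74] → during → no.
retro [97, 130] → overlapped-by → no.
triage [25, 49] → during → no.
Result: design_review, handoff, qa_pass.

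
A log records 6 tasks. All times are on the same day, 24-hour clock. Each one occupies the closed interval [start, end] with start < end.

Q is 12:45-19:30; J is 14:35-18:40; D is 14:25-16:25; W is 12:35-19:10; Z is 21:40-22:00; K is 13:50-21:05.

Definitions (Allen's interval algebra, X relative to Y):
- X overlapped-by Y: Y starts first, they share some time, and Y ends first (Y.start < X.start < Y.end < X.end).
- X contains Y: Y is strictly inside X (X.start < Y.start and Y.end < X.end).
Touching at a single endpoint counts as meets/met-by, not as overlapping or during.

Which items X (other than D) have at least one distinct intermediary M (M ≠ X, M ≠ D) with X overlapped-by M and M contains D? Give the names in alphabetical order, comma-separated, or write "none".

K, Q

Target D = [14:25, 16:25].
Intermediaries M with M contains D: K, Q, W.
Via K — items with X overlapped-by K: none.
Via Q — items with X overlapped-by Q: K.
Via W — items with X overlapped-by W: K, Q.
Union: K, Q.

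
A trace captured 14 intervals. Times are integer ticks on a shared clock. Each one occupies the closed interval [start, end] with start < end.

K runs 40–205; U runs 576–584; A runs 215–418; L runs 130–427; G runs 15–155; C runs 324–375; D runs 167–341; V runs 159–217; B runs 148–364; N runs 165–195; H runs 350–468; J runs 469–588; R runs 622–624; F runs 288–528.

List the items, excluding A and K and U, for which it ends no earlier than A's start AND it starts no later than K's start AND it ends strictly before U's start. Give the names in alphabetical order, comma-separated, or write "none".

Conditions: its end is no earlier than A's start (X.end >= 215) AND its start is no later than K's start (X.start <= 40) AND its end is strictly before U's start (X.end < 576).
B: end 364 >= 215? ✓; start 148 <= 40? ✗; end 364 < 576? ✓ → no.
C: end 375 >= 215? ✓; start 324 <= 40? ✗; end 375 < 576? ✓ → no.
D: end 341 >= 215? ✓; start 167 <= 40? ✗; end 341 < 576? ✓ → no.
F: end 528 >= 215? ✓; start 288 <= 40? ✗; end 528 < 576? ✓ → no.
G: end 155 >= 215? ✗; start 15 <= 40? ✓; end 155 < 576? ✓ → no.
H: end 468 >= 215? ✓; start 350 <= 40? ✗; end 468 < 576? ✓ → no.
J: end 588 >= 215? ✓; start 469 <= 40? ✗; end 588 < 576? ✗ → no.
L: end 427 >= 215? ✓; start 130 <= 40? ✗; end 427 < 576? ✓ → no.
N: end 195 >= 215? ✗; start 165 <= 40? ✗; end 195 < 576? ✓ → no.
R: end 624 >= 215? ✓; start 622 <= 40? ✗; end 624 < 576? ✗ → no.
V: end 217 >= 215? ✓; start 159 <= 40? ✗; end 217 < 576? ✓ → no.
Result: none.

none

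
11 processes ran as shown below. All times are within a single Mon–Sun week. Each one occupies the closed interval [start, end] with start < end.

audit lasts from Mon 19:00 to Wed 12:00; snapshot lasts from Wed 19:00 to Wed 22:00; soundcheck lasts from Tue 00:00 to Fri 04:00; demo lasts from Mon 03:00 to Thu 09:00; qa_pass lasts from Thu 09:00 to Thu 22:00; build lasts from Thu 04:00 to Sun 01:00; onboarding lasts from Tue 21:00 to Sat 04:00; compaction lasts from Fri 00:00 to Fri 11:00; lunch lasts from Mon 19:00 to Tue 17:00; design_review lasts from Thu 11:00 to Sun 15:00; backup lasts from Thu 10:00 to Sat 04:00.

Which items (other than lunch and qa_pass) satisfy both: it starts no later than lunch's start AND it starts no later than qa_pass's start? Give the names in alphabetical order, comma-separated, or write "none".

audit, demo

Conditions: its start is no later than lunch's start (X.start <= Mon 19:00) AND its start is no later than qa_pass's start (X.start <= Thu 09:00).
audit: start Mon 19:00 <= Mon 19:00? ✓; start Mon 19:00 <= Thu 09:00? ✓ → yes.
backup: start Thu 10:00 <= Mon 19:00? ✗; start Thu 10:00 <= Thu 09:00? ✗ → no.
build: start Thu 04:00 <= Mon 19:00? ✗; start Thu 04:00 <= Thu 09:00? ✓ → no.
compaction: start Fri 00:00 <= Mon 19:00? ✗; start Fri 00:00 <= Thu 09:00? ✗ → no.
demo: start Mon 03:00 <= Mon 19:00? ✓; start Mon 03:00 <= Thu 09:00? ✓ → yes.
design_review: start Thu 11:00 <= Mon 19:00? ✗; start Thu 11:00 <= Thu 09:00? ✗ → no.
onboarding: start Tue 21:00 <= Mon 19:00? ✗; start Tue 21:00 <= Thu 09:00? ✓ → no.
snapshot: start Wed 19:00 <= Mon 19:00? ✗; start Wed 19:00 <= Thu 09:00? ✓ → no.
soundcheck: start Tue 00:00 <= Mon 19:00? ✗; start Tue 00:00 <= Thu 09:00? ✓ → no.
Result: audit, demo.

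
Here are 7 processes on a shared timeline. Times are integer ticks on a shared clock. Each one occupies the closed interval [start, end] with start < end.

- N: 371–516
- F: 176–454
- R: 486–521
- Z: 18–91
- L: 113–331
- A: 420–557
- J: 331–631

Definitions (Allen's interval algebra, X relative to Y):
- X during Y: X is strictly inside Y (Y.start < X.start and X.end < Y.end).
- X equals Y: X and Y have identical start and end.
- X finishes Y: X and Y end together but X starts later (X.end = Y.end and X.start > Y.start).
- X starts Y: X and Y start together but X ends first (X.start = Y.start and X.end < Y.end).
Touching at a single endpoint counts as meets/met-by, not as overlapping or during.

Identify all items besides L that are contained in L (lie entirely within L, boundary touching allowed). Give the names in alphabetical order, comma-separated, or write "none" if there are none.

Target L = [113, 331].
A [420, 557] → after → no.
F [176, 454] → overlapped-by → no.
J [331, 631] → met-by → no.
N [371, 516] → after → no.
R [486, 521] → after → no.
Z [18, 91] → before → no.
Result: none.

none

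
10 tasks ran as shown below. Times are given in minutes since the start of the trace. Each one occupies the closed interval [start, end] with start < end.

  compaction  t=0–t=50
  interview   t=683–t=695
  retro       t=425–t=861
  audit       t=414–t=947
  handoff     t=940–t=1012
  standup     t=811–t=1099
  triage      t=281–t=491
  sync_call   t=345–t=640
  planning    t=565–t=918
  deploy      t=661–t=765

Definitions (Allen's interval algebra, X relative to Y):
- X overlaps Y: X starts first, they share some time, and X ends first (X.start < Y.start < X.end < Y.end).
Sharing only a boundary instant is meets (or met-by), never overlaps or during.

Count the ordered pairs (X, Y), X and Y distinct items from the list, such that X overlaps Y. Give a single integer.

11

Checking all 90 ordered pairs for relation 'overlaps'; matching pairs in alphabetical order:
(audit, handoff): audit overlaps handoff ✓
(audit, standup): audit overlaps standup ✓
(planning, standup): planning overlaps standup ✓
(retro, planning): retro overlaps planning ✓
(retro, standup): retro overlaps standup ✓
(sync_call, audit): sync_call overlaps audit ✓
(sync_call, planning): sync_call overlaps planning ✓
(sync_call, retro): sync_call overlaps retro ✓
(triage, audit): triage overlaps audit ✓
(triage, retro): triage overlaps retro ✓
(triage, sync_call): triage overlaps sync_call ✓
Count: 11.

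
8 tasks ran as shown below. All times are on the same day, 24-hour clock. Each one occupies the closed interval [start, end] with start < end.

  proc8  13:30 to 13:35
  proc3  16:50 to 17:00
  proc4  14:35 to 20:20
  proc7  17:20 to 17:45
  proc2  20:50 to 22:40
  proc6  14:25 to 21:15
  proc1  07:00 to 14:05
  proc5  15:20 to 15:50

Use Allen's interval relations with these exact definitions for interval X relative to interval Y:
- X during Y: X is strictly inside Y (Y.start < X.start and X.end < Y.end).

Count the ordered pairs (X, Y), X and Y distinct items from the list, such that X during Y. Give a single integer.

Checking all 56 ordered pairs for relation 'during'; matching pairs in alphabetical order:
(proc3, proc4): proc3 during proc4 ✓
(proc3, proc6): proc3 during proc6 ✓
(proc4, proc6): proc4 during proc6 ✓
(proc5, proc4): proc5 during proc4 ✓
(proc5, proc6): proc5 during proc6 ✓
(proc7, proc4): proc7 during proc4 ✓
(proc7, proc6): proc7 during proc6 ✓
(proc8, proc1): proc8 during proc1 ✓
Count: 8.

8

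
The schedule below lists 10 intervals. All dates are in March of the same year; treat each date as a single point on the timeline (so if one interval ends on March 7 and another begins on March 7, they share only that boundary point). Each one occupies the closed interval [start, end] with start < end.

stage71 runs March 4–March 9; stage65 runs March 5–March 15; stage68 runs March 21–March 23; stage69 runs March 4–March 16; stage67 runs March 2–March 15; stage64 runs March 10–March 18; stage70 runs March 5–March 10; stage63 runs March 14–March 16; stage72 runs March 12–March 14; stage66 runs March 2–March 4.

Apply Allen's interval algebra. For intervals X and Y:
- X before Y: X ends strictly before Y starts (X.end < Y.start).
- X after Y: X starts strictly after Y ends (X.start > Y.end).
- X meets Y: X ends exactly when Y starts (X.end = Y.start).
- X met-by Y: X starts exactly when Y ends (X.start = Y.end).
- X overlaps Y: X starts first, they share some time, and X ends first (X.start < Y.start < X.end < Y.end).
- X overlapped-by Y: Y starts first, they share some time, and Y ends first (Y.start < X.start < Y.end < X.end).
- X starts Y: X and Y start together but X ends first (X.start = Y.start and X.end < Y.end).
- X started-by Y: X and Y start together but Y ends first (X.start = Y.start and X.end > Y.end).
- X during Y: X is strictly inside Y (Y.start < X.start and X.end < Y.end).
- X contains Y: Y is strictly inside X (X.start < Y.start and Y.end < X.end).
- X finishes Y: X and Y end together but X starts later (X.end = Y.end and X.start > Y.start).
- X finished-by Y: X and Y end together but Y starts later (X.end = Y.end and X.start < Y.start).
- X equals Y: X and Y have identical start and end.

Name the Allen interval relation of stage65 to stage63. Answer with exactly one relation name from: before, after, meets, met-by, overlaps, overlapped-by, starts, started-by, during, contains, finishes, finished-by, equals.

stage65 = [March 5, March 15]; stage63 = [March 14, March 16].
Compare endpoints: stage65.start < stage63.start, stage65.start < stage63.end, stage65.end > stage63.start, stage65.end < stage63.end.
That pattern is 'overlaps'.

overlaps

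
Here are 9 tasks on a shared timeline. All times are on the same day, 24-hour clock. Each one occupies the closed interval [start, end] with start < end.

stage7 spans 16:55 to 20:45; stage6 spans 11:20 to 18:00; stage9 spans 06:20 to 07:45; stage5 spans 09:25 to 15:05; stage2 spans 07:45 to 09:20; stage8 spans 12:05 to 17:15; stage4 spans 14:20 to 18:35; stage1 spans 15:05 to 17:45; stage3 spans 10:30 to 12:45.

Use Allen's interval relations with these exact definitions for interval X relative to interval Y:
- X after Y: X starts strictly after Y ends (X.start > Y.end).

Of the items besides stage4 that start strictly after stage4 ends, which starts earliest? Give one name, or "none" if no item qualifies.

Target stage4 = [14:20, 18:35].
stage1 [15:05, 17:45] → during → excluded.
stage2 [07:45, 09:20] → before → excluded.
stage3 [10:30, 12:45] → before → excluded.
stage5 [09:25, 15:05] → overlaps → excluded.
stage6 [11:20, 18:00] → overlaps → excluded.
stage7 [16:55, 20:45] → overlapped-by → excluded.
stage8 [12:05, 17:15] → overlaps → excluded.
stage9 [06:20, 07:45] → before → excluded.
No candidates → none.

none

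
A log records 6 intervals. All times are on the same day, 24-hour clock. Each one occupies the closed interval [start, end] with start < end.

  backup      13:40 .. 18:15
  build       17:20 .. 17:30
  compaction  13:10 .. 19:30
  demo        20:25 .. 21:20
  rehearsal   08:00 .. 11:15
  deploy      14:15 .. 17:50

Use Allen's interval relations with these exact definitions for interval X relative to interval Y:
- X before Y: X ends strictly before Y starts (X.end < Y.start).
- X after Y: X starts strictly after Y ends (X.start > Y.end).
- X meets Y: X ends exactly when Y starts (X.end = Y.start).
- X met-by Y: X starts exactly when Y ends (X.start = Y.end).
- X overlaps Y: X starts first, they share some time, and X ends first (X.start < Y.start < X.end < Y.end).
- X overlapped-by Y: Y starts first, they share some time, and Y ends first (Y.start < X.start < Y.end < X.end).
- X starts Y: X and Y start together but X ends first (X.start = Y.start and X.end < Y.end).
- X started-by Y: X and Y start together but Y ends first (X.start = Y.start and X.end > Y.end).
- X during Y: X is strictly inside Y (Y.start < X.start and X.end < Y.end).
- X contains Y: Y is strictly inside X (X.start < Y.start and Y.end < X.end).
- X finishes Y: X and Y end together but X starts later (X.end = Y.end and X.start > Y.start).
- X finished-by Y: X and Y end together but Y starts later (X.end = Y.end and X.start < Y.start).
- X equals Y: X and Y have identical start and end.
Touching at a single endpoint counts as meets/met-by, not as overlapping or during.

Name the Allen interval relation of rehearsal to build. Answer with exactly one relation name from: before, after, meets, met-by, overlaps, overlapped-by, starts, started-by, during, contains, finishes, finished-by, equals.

rehearsal = [08:00, 11:15]; build = [17:20, 17:30].
Compare endpoints: rehearsal.start < build.start, rehearsal.start < build.end, rehearsal.end < build.start, rehearsal.end < build.end.
That pattern is 'before'.

before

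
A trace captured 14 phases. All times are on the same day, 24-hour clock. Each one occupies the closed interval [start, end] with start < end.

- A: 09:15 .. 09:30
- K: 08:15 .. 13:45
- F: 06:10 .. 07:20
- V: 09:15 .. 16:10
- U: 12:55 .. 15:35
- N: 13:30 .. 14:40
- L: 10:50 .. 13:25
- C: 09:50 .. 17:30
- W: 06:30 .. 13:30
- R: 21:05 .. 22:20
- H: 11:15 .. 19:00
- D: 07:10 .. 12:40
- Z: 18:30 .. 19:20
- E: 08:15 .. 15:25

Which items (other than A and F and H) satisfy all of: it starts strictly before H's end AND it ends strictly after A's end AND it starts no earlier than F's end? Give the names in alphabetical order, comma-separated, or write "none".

Conditions: its start is strictly before H's end (X.start < 19:00) AND its end is strictly after A's end (X.end > 09:30) AND its start is no earlier than F's end (X.start >= 07:20).
C: start 09:50 < 19:00? ✓; end 17:30 > 09:30? ✓; start 09:50 >= 07:20? ✓ → yes.
D: start 07:10 < 19:00? ✓; end 12:40 > 09:30? ✓; start 07:10 >= 07:20? ✗ → no.
E: start 08:15 < 19:00? ✓; end 15:25 > 09:30? ✓; start 08:15 >= 07:20? ✓ → yes.
K: start 08:15 < 19:00? ✓; end 13:45 > 09:30? ✓; start 08:15 >= 07:20? ✓ → yes.
L: start 10:50 < 19:00? ✓; end 13:25 > 09:30? ✓; start 10:50 >= 07:20? ✓ → yes.
N: start 13:30 < 19:00? ✓; end 14:40 > 09:30? ✓; start 13:30 >= 07:20? ✓ → yes.
R: start 21:05 < 19:00? ✗; end 22:20 > 09:30? ✓; start 21:05 >= 07:20? ✓ → no.
U: start 12:55 < 19:00? ✓; end 15:35 > 09:30? ✓; start 12:55 >= 07:20? ✓ → yes.
V: start 09:15 < 19:00? ✓; end 16:10 > 09:30? ✓; start 09:15 >= 07:20? ✓ → yes.
W: start 06:30 < 19:00? ✓; end 13:30 > 09:30? ✓; start 06:30 >= 07:20? ✗ → no.
Z: start 18:30 < 19:00? ✓; end 19:20 > 09:30? ✓; start 18:30 >= 07:20? ✓ → yes.
Result: C, E, K, L, N, U, V, Z.

C, E, K, L, N, U, V, Z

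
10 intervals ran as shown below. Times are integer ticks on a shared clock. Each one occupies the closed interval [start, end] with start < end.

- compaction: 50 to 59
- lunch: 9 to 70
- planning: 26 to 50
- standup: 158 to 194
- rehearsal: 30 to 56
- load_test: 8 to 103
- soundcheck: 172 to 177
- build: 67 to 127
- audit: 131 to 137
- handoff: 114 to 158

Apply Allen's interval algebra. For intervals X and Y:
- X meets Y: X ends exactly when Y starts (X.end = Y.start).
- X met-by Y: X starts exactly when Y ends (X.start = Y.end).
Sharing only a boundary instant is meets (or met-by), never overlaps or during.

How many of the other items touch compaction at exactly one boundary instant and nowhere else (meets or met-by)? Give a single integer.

1

Target compaction = [50, 59].
audit [131, 137] → after → no.
build [67, 127] → after → no.
handoff [114, 158] → after → no.
load_test [8, 103] → contains → no.
lunch [9, 70] → contains → no.
planning [26, 50] → meets → counts.
rehearsal [30, 56] → overlaps → no.
soundcheck [172, 177] → after → no.
standup [158, 194] → after → no.
Total: 1.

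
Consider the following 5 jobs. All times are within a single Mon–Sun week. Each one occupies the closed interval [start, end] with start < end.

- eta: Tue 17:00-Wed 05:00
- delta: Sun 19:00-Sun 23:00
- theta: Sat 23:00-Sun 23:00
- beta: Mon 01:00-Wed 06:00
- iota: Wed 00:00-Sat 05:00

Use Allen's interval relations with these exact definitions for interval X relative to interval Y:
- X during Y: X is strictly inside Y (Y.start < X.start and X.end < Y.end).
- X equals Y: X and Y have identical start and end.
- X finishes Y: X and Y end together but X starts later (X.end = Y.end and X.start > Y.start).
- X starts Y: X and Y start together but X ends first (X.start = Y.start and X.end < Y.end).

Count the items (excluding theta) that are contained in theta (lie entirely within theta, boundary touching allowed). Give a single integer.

1

Target theta = [Sat 23:00, Sun 23:00].
beta [Mon 01:00, Wed 06:00] → before → no.
delta [Sun 19:00, Sun 23:00] → finishes → counts.
eta [Tue 17:00, Wed 05:00] → before → no.
iota [Wed 00:00, Sat 05:00] → before → no.
Total: 1.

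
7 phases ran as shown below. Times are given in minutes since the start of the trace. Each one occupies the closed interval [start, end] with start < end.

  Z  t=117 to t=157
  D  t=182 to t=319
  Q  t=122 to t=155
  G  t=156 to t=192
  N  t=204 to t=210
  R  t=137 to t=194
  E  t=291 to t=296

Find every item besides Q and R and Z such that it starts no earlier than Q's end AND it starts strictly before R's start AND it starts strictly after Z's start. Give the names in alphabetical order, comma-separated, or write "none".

none

Conditions: its start is no earlier than Q's end (X.start >= t=155) AND its start is strictly before R's start (X.start < t=137) AND its start is strictly after Z's start (X.start > t=117).
D: start t=182 >= t=155? ✓; start t=182 < t=137? ✗; start t=182 > t=117? ✓ → no.
E: start t=291 >= t=155? ✓; start t=291 < t=137? ✗; start t=291 > t=117? ✓ → no.
G: start t=156 >= t=155? ✓; start t=156 < t=137? ✗; start t=156 > t=117? ✓ → no.
N: start t=204 >= t=155? ✓; start t=204 < t=137? ✗; start t=204 > t=117? ✓ → no.
Result: none.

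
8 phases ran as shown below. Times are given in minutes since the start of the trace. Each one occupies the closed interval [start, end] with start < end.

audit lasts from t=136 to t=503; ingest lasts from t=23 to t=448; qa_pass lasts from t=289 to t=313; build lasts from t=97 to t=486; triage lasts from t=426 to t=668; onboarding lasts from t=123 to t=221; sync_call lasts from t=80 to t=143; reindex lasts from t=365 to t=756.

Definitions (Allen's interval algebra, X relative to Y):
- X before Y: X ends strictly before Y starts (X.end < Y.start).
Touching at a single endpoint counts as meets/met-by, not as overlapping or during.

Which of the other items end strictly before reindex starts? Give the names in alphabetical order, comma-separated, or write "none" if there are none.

Target reindex = [t=365, t=756].
audit [t=136, t=503] → overlaps → no.
build [t=97, t=486] → overlaps → no.
ingest [t=23, t=448] → overlaps → no.
onboarding [t=123, t=221] → before → yes.
qa_pass [t=289, t=313] → before → yes.
sync_call [t=80, t=143] → before → yes.
triage [t=426, t=668] → during → no.
Result: onboarding, qa_pass, sync_call.

onboarding, qa_pass, sync_call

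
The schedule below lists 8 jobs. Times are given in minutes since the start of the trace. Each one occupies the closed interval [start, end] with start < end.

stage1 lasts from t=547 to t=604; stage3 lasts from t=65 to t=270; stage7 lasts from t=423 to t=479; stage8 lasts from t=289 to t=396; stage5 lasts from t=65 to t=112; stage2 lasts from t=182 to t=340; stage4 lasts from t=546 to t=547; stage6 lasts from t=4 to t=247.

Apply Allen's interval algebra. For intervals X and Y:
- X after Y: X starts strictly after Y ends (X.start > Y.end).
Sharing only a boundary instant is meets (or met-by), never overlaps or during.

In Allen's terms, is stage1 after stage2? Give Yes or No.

Yes

stage1 = [t=547, t=604], stage2 = [t=182, t=340].
Actual relation of stage1 to stage2: after.
Asked whether 'after' holds → Yes.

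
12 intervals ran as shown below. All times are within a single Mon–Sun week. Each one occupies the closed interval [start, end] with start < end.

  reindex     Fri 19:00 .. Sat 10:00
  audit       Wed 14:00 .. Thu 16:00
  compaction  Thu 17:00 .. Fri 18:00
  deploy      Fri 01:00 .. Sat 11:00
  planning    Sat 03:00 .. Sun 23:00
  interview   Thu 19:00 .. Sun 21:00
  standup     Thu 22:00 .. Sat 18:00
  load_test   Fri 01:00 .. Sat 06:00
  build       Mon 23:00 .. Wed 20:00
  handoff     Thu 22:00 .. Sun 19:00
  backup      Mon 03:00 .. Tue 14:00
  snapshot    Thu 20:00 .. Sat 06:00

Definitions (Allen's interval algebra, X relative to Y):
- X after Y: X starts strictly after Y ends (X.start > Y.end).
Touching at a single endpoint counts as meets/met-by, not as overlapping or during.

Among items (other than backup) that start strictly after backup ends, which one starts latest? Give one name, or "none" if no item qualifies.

planning

Target backup = [Mon 03:00, Tue 14:00].
audit [Wed 14:00, Thu 16:00] → after → candidate.
build [Mon 23:00, Wed 20:00] → overlapped-by → excluded.
compaction [Thu 17:00, Fri 18:00] → after → candidate.
deploy [Fri 01:00, Sat 11:00] → after → candidate.
handoff [Thu 22:00, Sun 19:00] → after → candidate.
interview [Thu 19:00, Sun 21:00] → after → candidate.
load_test [Fri 01:00, Sat 06:00] → after → candidate.
planning [Sat 03:00, Sun 23:00] → after → candidate.
reindex [Fri 19:00, Sat 10:00] → after → candidate.
snapshot [Thu 20:00, Sat 06:00] → after → candidate.
standup [Thu 22:00, Sat 18:00] → after → candidate.
Among candidates, latest start is Sat 03:00 → planning.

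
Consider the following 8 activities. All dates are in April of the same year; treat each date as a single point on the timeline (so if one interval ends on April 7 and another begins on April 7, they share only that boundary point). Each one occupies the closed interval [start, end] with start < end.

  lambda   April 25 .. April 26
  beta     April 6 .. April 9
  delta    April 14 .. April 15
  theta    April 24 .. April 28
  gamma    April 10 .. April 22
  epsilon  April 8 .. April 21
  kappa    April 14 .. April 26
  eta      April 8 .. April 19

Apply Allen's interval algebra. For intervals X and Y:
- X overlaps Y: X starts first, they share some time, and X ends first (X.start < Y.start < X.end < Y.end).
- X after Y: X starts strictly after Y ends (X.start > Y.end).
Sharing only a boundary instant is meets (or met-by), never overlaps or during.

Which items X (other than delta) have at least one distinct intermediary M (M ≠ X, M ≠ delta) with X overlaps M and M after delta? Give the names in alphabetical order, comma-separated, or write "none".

Target delta = [April 14, April 15].
Intermediaries M with M after delta: lambda, theta.
Via lambda — items with X overlaps lambda: none.
Via theta — items with X overlaps theta: kappa.
Union: kappa.

kappa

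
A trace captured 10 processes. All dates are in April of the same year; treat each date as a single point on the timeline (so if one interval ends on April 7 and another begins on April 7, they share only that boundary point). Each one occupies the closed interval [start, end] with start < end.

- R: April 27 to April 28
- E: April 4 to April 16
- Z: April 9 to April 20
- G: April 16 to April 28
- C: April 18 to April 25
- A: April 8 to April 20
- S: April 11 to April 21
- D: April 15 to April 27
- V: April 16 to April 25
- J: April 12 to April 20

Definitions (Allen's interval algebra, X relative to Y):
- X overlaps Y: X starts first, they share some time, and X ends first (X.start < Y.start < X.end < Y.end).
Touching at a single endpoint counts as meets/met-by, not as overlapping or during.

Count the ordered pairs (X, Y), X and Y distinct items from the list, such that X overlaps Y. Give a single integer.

24

Checking all 90 ordered pairs for relation 'overlaps'; matching pairs in alphabetical order:
(A, C): A overlaps C ✓
(A, D): A overlaps D ✓
(A, G): A overlaps G ✓
(A, S): A overlaps S ✓
(A, V): A overlaps V ✓
(D, G): D overlaps G ✓
(E, A): E overlaps A ✓
(E, D): E overlaps D ✓
(E, J): E overlaps J ✓
(E, S): E overlaps S ✓
(E, Z): E overlaps Z ✓
(J, C): J overlaps C ✓
(J, D): J overlaps D ✓
(J, G): J overlaps G ✓
(J, V): J overlaps V ✓
(S, C): S overlaps C ✓
(S, D): S overlaps D ✓
(S, G): S overlaps G ✓
(S, V): S overlaps V ✓
(Z, C): Z overlaps C ✓
(Z, D): Z overlaps D ✓
(Z, G): Z overlaps G ✓
(Z, S): Z overlaps S ✓
(Z, V): Z overlaps V ✓
Count: 24.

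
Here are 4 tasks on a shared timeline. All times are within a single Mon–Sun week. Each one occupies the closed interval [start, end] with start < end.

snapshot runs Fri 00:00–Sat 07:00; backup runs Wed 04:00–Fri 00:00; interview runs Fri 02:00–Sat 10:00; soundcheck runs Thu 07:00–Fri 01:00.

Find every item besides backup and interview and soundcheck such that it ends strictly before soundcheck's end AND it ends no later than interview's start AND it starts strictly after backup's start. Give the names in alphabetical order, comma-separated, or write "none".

Conditions: its end is strictly before soundcheck's end (X.end < Fri 01:00) AND its end is no later than interview's start (X.end <= Fri 02:00) AND its start is strictly after backup's start (X.start > Wed 04:00).
snapshot: end Sat 07:00 < Fri 01:00? ✗; end Sat 07:00 <= Fri 02:00? ✗; start Fri 00:00 > Wed 04:00? ✓ → no.
Result: none.

none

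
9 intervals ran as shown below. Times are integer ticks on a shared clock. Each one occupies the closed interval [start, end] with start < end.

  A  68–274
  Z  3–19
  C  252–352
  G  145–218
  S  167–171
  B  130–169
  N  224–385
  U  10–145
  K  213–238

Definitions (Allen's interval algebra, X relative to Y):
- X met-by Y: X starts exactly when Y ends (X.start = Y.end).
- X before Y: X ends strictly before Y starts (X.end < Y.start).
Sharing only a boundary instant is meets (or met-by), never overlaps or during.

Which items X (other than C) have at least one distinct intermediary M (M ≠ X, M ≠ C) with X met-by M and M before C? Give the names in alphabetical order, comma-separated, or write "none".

Target C = [252, 352].
Intermediaries M with M before C: B, G, K, S, U, Z.
Via B — items with X met-by B: none.
Via G — items with X met-by G: none.
Via K — items with X met-by K: none.
Via S — items with X met-by S: none.
Via U — items with X met-by U: G.
Via Z — items with X met-by Z: none.
Union: G.

G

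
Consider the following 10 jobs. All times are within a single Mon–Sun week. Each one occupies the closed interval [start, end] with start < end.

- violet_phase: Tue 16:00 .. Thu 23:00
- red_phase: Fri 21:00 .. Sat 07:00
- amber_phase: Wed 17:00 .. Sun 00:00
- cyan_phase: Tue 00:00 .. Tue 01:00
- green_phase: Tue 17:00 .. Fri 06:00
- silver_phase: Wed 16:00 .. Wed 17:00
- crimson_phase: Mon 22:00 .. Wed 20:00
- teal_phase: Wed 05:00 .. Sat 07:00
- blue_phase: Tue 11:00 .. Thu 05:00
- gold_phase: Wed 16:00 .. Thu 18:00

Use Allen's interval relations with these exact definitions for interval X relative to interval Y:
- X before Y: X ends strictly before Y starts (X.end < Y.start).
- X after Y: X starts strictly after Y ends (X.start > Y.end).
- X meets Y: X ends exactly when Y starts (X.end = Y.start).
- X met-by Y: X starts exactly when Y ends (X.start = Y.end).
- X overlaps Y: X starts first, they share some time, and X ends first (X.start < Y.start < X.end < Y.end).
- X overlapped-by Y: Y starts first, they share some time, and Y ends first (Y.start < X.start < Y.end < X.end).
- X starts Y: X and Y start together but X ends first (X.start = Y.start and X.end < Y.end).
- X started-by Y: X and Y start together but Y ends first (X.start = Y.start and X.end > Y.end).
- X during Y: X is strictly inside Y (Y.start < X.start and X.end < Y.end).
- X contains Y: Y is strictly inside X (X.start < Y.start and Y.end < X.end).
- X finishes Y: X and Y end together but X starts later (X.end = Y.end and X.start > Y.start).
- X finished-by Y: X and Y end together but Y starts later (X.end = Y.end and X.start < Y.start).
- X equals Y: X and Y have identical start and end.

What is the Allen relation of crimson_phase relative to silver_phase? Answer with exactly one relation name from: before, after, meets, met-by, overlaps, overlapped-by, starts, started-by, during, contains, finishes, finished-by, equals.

contains

crimson_phase = [Mon 22:00, Wed 20:00]; silver_phase = [Wed 16:00, Wed 17:00].
Compare endpoints: crimson_phase.start < silver_phase.start, crimson_phase.start < silver_phase.end, crimson_phase.end > silver_phase.start, crimson_phase.end > silver_phase.end.
That pattern is 'contains'.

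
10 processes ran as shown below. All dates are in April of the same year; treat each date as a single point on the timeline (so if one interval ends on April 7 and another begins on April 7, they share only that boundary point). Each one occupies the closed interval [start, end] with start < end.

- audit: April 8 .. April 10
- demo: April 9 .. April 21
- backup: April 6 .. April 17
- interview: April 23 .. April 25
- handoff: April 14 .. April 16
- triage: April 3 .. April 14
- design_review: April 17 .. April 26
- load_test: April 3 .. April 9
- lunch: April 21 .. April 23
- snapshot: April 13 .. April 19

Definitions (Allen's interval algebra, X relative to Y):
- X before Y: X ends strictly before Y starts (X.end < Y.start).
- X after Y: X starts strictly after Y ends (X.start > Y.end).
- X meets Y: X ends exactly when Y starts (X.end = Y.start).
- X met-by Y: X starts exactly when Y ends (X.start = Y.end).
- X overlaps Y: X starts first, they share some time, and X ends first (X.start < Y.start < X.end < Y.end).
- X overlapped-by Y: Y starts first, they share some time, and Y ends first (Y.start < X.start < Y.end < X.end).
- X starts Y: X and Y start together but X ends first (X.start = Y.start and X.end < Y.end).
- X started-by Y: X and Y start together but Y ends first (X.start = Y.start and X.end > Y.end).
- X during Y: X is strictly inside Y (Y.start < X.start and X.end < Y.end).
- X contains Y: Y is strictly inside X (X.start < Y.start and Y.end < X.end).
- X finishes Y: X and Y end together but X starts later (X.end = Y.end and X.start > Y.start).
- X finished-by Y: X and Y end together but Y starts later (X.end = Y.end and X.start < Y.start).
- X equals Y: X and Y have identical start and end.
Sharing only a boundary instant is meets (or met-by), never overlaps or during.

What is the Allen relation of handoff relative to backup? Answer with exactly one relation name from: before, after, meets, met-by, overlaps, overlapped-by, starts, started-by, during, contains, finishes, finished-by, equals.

during

handoff = [April 14, April 16]; backup = [April 6, April 17].
Compare endpoints: handoff.start > backup.start, handoff.start < backup.end, handoff.end > backup.start, handoff.end < backup.end.
That pattern is 'during'.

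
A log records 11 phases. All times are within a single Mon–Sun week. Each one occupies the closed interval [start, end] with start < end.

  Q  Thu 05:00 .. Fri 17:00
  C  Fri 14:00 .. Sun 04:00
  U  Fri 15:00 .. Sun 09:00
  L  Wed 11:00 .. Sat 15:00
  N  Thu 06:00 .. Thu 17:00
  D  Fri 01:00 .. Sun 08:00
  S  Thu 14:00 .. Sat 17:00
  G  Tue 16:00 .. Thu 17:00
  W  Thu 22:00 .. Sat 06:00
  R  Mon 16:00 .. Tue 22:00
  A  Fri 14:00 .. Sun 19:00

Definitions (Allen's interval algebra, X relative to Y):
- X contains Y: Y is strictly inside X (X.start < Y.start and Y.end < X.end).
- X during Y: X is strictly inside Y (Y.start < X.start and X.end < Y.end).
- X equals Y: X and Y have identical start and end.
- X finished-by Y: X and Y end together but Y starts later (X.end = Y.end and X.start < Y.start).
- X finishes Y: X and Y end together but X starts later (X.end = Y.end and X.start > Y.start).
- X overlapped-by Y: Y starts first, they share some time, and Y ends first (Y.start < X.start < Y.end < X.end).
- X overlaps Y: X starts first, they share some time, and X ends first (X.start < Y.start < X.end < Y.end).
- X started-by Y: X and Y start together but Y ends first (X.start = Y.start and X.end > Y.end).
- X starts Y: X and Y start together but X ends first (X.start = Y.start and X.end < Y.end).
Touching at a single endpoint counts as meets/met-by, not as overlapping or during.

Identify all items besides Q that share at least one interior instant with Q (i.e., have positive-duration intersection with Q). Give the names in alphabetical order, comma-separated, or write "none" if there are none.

A, C, D, G, L, N, S, U, W

Target Q = [Thu 05:00, Fri 17:00].
A [Fri 14:00, Sun 19:00] → overlapped-by → yes.
C [Fri 14:00, Sun 04:00] → overlapped-by → yes.
D [Fri 01:00, Sun 08:00] → overlapped-by → yes.
G [Tue 16:00, Thu 17:00] → overlaps → yes.
L [Wed 11:00, Sat 15:00] → contains → yes.
N [Thu 06:00, Thu 17:00] → during → yes.
R [Mon 16:00, Tue 22:00] → before → no.
S [Thu 14:00, Sat 17:00] → overlapped-by → yes.
U [Fri 15:00, Sun 09:00] → overlapped-by → yes.
W [Thu 22:00, Sat 06:00] → overlapped-by → yes.
Result: A, C, D, G, L, N, S, U, W.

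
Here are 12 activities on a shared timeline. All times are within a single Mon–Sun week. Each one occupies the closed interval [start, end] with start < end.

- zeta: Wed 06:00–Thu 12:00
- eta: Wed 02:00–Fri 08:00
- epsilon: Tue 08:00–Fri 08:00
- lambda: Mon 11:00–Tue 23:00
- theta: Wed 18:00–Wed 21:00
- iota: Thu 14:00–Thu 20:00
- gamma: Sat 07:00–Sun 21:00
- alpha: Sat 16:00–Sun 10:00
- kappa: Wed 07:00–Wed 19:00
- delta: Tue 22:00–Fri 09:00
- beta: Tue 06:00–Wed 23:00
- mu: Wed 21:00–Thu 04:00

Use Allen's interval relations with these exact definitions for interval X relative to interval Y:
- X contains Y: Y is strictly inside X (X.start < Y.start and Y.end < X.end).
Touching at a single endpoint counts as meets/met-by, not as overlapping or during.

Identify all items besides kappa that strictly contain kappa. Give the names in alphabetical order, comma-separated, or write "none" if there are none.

beta, delta, epsilon, eta, zeta

Target kappa = [Wed 07:00, Wed 19:00].
alpha [Sat 16:00, Sun 10:00] → after → no.
beta [Tue 06:00, Wed 23:00] → contains → yes.
delta [Tue 22:00, Fri 09:00] → contains → yes.
epsilon [Tue 08:00, Fri 08:00] → contains → yes.
eta [Wed 02:00, Fri 08:00] → contains → yes.
gamma [Sat 07:00, Sun 21:00] → after → no.
iota [Thu 14:00, Thu 20:00] → after → no.
lambda [Mon 11:00, Tue 23:00] → before → no.
mu [Wed 21:00, Thu 04:00] → after → no.
theta [Wed 18:00, Wed 21:00] → overlapped-by → no.
zeta [Wed 06:00, Thu 12:00] → contains → yes.
Result: beta, delta, epsilon, eta, zeta.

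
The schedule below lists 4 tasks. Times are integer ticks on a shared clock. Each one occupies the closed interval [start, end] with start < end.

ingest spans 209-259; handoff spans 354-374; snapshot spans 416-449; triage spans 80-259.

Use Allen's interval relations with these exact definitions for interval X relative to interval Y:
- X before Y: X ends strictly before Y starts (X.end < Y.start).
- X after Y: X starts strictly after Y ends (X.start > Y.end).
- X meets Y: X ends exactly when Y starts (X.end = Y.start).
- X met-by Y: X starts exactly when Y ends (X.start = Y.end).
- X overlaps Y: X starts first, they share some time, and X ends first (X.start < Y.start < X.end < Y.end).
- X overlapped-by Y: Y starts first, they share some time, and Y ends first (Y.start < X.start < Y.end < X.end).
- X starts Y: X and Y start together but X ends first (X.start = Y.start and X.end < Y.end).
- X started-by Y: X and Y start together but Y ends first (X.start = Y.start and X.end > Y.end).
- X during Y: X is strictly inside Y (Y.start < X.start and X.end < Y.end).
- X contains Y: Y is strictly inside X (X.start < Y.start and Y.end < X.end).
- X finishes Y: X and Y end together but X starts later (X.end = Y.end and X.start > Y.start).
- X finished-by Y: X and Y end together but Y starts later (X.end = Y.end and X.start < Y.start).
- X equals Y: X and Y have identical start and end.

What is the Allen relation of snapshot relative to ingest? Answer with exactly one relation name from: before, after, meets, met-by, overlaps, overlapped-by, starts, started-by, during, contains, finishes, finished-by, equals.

after

snapshot = [416, 449]; ingest = [209, 259].
Compare endpoints: snapshot.start > ingest.start, snapshot.start > ingest.end, snapshot.end > ingest.start, snapshot.end > ingest.end.
That pattern is 'after'.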